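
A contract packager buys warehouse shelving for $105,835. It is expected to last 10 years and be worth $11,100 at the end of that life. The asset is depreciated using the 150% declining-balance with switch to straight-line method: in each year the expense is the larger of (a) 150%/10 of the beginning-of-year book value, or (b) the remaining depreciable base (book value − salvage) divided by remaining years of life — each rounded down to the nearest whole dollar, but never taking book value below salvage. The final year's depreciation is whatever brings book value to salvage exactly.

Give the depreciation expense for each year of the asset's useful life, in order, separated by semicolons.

Depreciable base = $105,835 − $11,100 = $94,735.
Year 1: DB = ⌊$105,835 × 150%/10⌋ = $15,875; SL = ⌊$94,735/10⌋ = $9,473 → take DB $15,875. Book value $89,960.
Year 2: DB = ⌊$89,960 × 150%/10⌋ = $13,494; SL = ⌊$78,860/9⌋ = $8,762 → take DB $13,494. Book value $76,466.
Year 3: DB = ⌊$76,466 × 150%/10⌋ = $11,469; SL = ⌊$65,366/8⌋ = $8,170 → take DB $11,469. Book value $64,997.
Year 4: DB = ⌊$64,997 × 150%/10⌋ = $9,749; SL = ⌊$53,897/7⌋ = $7,699 → take DB $9,749. Book value $55,248.
Year 5: DB = ⌊$55,248 × 150%/10⌋ = $8,287; SL = ⌊$44,148/6⌋ = $7,358 → take DB $8,287. Book value $46,961.
Year 6: DB = ⌊$46,961 × 150%/10⌋ = $7,044; SL = ⌊$35,861/5⌋ = $7,172 → take SL $7,172. Book value $39,789.
Year 7: DB = ⌊$39,789 × 150%/10⌋ = $5,968; SL = ⌊$28,689/4⌋ = $7,172 → take SL $7,172. Book value $32,617.
Year 8: DB = ⌊$32,617 × 150%/10⌋ = $4,892; SL = ⌊$21,517/3⌋ = $7,172 → take SL $7,172. Book value $25,445.
Year 9: DB = ⌊$25,445 × 150%/10⌋ = $3,816; SL = ⌊$14,345/2⌋ = $7,172 → take SL $7,172. Book value $18,273.
Year 10 (final): $18,273 − $11,100 = $7,173. Book value $11,100.

$15,875; $13,494; $11,469; $9,749; $8,287; $7,172; $7,172; $7,172; $7,172; $7,173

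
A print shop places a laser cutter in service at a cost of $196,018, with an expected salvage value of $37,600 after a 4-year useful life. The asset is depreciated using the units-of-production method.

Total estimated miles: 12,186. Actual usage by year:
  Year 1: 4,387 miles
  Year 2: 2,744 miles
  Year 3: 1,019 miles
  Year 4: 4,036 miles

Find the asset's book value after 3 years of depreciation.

Depreciable base = $196,018 − $37,600 = $158,418.
Rate = $158,418 / 12,186 miles = $13 per mile.
Year 1: 4,387 × $13 = $57,031. Book value $138,987.
Year 2: 2,744 × $13 = $35,672. Book value $103,315.
Year 3: 1,019 × $13 = $13,247. Book value $90,068.

$90,068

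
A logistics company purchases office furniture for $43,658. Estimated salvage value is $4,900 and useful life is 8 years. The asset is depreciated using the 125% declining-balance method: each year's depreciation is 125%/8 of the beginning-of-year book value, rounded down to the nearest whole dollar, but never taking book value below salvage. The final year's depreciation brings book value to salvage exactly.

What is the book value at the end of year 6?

$15,755

Depreciable base = $43,658 − $4,900 = $38,758.
Year 1: ⌊$43,658 × 125%/8⌋ = $6,821. Book value $36,837.
Year 2: ⌊$36,837 × 125%/8⌋ = $5,755. Book value $31,082.
Year 3: ⌊$31,082 × 125%/8⌋ = $4,856. Book value $26,226.
Year 4: ⌊$26,226 × 125%/8⌋ = $4,097. Book value $22,129.
Year 5: ⌊$22,129 × 125%/8⌋ = $3,457. Book value $18,672.
Year 6: ⌊$18,672 × 125%/8⌋ = $2,917. Book value $15,755.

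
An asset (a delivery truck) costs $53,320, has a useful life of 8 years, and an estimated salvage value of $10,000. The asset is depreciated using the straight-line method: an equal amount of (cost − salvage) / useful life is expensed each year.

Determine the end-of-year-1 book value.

Depreciable base = $53,320 − $10,000 = $43,320.
Annual expense = $43,320 / 8 = $5,415.
End of year 1: book value $47,905.

$47,905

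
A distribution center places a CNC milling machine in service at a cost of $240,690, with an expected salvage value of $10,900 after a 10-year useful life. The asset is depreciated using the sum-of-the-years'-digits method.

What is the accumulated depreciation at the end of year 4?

Depreciable base = $240,690 − $10,900 = $229,790.
Sum of the years' digits = 10+9+8+7+6+5+4+3+2+1 = 55.
Year 1: $229,790 × 10/55 = $41,780. Book value $198,910.
Year 2: $229,790 × 9/55 = $37,602. Book value $161,308.
Year 3: $229,790 × 8/55 = $33,424. Book value $127,884.
Year 4: $229,790 × 7/55 = $29,246. Book value $98,638.
Accumulated through year 4 = $240,690 − $98,638 = $142,052.

$142,052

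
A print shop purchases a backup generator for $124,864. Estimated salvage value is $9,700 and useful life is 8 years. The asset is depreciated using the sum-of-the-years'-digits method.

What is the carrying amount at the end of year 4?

Depreciable base = $124,864 − $9,700 = $115,164.
Sum of the years' digits = 8+7+6+5+4+3+2+1 = 36.
Year 1: $115,164 × 8/36 = $25,592. Book value $99,272.
Year 2: $115,164 × 7/36 = $22,393. Book value $76,879.
Year 3: $115,164 × 6/36 = $19,194. Book value $57,685.
Year 4: $115,164 × 5/36 = $15,995. Book value $41,690.

$41,690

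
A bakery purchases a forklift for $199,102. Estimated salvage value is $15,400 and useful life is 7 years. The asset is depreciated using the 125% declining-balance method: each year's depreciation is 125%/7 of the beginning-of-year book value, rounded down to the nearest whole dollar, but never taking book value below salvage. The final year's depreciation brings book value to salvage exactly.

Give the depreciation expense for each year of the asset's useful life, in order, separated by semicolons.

Depreciable base = $199,102 − $15,400 = $183,702.
Year 1: ⌊$199,102 × 125%/7⌋ = $35,553. Book value $163,549.
Year 2: ⌊$163,549 × 125%/7⌋ = $29,205. Book value $134,344.
Year 3: ⌊$134,344 × 125%/7⌋ = $23,990. Book value $110,354.
Year 4: ⌊$110,354 × 125%/7⌋ = $19,706. Book value $90,648.
Year 5: ⌊$90,648 × 125%/7⌋ = $16,187. Book value $74,461.
Year 6: ⌊$74,461 × 125%/7⌋ = $13,296. Book value $61,165.
Year 7 (final): $61,165 − $15,400 = $45,765. Book value $15,400.

$35,553; $29,205; $23,990; $19,706; $16,187; $13,296; $45,765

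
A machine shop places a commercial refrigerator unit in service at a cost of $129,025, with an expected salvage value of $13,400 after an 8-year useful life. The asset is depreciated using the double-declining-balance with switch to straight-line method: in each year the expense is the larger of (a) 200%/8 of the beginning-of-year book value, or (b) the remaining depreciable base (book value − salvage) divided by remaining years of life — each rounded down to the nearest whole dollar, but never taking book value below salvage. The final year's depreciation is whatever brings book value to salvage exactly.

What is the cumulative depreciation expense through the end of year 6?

$106,060

Depreciable base = $129,025 − $13,400 = $115,625.
Year 1: DB = ⌊$129,025 × 200%/8⌋ = $32,256; SL = ⌊$115,625/8⌋ = $14,453 → take DB $32,256. Book value $96,769.
Year 2: DB = ⌊$96,769 × 200%/8⌋ = $24,192; SL = ⌊$83,369/7⌋ = $11,909 → take DB $24,192. Book value $72,577.
Year 3: DB = ⌊$72,577 × 200%/8⌋ = $18,144; SL = ⌊$59,177/6⌋ = $9,862 → take DB $18,144. Book value $54,433.
Year 4: DB = ⌊$54,433 × 200%/8⌋ = $13,608; SL = ⌊$41,033/5⌋ = $8,206 → take DB $13,608. Book value $40,825.
Year 5: DB = ⌊$40,825 × 200%/8⌋ = $10,206; SL = ⌊$27,425/4⌋ = $6,856 → take DB $10,206. Book value $30,619.
Year 6: DB = ⌊$30,619 × 200%/8⌋ = $7,654; SL = ⌊$17,219/3⌋ = $5,739 → take DB $7,654. Book value $22,965.
Accumulated through year 6 = $129,025 − $22,965 = $106,060.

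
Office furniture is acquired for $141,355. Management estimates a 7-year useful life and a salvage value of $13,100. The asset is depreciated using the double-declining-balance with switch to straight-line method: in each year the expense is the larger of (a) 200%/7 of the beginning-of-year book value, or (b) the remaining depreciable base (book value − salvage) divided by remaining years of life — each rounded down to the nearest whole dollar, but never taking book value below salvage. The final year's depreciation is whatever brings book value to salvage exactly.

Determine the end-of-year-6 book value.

$18,775

Depreciable base = $141,355 − $13,100 = $128,255.
Year 1: DB = ⌊$141,355 × 200%/7⌋ = $40,387; SL = ⌊$128,255/7⌋ = $18,322 → take DB $40,387. Book value $100,968.
Year 2: DB = ⌊$100,968 × 200%/7⌋ = $28,848; SL = ⌊$87,868/6⌋ = $14,644 → take DB $28,848. Book value $72,120.
Year 3: DB = ⌊$72,120 × 200%/7⌋ = $20,605; SL = ⌊$59,020/5⌋ = $11,804 → take DB $20,605. Book value $51,515.
Year 4: DB = ⌊$51,515 × 200%/7⌋ = $14,718; SL = ⌊$38,415/4⌋ = $9,603 → take DB $14,718. Book value $36,797.
Year 5: DB = ⌊$36,797 × 200%/7⌋ = $10,513; SL = ⌊$23,697/3⌋ = $7,899 → take DB $10,513. Book value $26,284.
Year 6: DB = ⌊$26,284 × 200%/7⌋ = $7,509; SL = ⌊$13,184/2⌋ = $6,592 → take DB $7,509. Book value $18,775.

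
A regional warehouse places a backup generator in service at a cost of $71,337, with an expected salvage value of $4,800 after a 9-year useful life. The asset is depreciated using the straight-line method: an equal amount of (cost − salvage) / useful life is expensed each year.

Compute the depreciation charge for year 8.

Depreciable base = $71,337 − $4,800 = $66,537.
Annual expense = $66,537 / 9 = $7,393.

$7,393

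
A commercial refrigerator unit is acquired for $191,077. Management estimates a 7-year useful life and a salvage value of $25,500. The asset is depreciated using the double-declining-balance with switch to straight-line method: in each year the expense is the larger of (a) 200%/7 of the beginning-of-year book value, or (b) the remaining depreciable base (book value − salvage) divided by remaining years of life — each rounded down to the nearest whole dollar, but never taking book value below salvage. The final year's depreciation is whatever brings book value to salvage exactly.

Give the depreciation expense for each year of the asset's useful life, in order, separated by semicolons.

Depreciable base = $191,077 − $25,500 = $165,577.
Year 1: DB = ⌊$191,077 × 200%/7⌋ = $54,593; SL = ⌊$165,577/7⌋ = $23,653 → take DB $54,593. Book value $136,484.
Year 2: DB = ⌊$136,484 × 200%/7⌋ = $38,995; SL = ⌊$110,984/6⌋ = $18,497 → take DB $38,995. Book value $97,489.
Year 3: DB = ⌊$97,489 × 200%/7⌋ = $27,854; SL = ⌊$71,989/5⌋ = $14,397 → take DB $27,854. Book value $69,635.
Year 4: DB = ⌊$69,635 × 200%/7⌋ = $19,895; SL = ⌊$44,135/4⌋ = $11,033 → take DB $19,895. Book value $49,740.
Year 5: DB = ⌊$49,740 × 200%/7⌋ = $14,211; SL = ⌊$24,240/3⌋ = $8,080 → take DB $14,211. Book value $35,529.
Year 6: DB = ⌊$35,529 × 200%/7⌋ = $10,151; SL = ⌊$10,029/2⌋ = $5,014 → take DB $10,151, capped at $10,029. Book value $25,500.
Year 7 (final): $25,500 − $25,500 = $0. Book value $25,500.

$54,593; $38,995; $27,854; $19,895; $14,211; $10,029; $0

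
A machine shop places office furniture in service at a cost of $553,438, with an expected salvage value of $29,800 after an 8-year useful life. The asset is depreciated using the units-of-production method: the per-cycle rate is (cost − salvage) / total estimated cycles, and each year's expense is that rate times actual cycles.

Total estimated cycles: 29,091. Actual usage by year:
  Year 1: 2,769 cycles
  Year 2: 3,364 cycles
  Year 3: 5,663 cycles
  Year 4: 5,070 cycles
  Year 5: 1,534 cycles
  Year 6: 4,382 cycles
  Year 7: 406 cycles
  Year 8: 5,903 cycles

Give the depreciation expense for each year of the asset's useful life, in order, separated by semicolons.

$49,842; $60,552; $101,934; $91,260; $27,612; $78,876; $7,308; $106,254

Depreciable base = $553,438 − $29,800 = $523,638.
Rate = $523,638 / 29,091 cycles = $18 per cycle.
Year 1: 2,769 × $18 = $49,842. Book value $503,596.
Year 2: 3,364 × $18 = $60,552. Book value $443,044.
Year 3: 5,663 × $18 = $101,934. Book value $341,110.
Year 4: 5,070 × $18 = $91,260. Book value $249,850.
Year 5: 1,534 × $18 = $27,612. Book value $222,238.
Year 6: 4,382 × $18 = $78,876. Book value $143,362.
Year 7: 406 × $18 = $7,308. Book value $136,054.
Year 8: 5,903 × $18 = $106,254. Book value $29,800.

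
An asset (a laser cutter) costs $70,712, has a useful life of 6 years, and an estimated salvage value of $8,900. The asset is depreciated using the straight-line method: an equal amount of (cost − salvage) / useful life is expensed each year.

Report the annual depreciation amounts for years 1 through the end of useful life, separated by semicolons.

$10,302; $10,302; $10,302; $10,302; $10,302; $10,302

Depreciable base = $70,712 − $8,900 = $61,812.
Annual expense = $61,812 / 6 = $10,302.
End of year 1: book value $60,410.
End of year 2: book value $50,108.
End of year 3: book value $39,806.
End of year 4: book value $29,504.
End of year 5: book value $19,202.
End of year 6: book value $8,900.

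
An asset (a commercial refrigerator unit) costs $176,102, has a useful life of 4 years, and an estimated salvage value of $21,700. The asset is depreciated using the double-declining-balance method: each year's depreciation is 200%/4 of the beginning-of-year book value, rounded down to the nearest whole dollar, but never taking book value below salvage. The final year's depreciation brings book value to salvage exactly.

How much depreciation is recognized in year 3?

$22,013

Depreciable base = $176,102 − $21,700 = $154,402.
Year 1: ⌊$176,102 × 200%/4⌋ = $88,051. Book value $88,051.
Year 2: ⌊$88,051 × 200%/4⌋ = $44,025. Book value $44,026.
Year 3: ⌊$44,026 × 200%/4⌋ = $22,013. Book value $22,013.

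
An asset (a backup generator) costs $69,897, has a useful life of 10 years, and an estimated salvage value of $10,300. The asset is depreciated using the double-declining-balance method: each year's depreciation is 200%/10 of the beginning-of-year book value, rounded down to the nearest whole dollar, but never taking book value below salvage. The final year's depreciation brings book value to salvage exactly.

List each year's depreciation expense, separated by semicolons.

$13,979; $11,183; $8,947; $7,157; $5,726; $4,581; $3,664; $2,932; $1,428; $0

Depreciable base = $69,897 − $10,300 = $59,597.
Year 1: ⌊$69,897 × 200%/10⌋ = $13,979. Book value $55,918.
Year 2: ⌊$55,918 × 200%/10⌋ = $11,183. Book value $44,735.
Year 3: ⌊$44,735 × 200%/10⌋ = $8,947. Book value $35,788.
Year 4: ⌊$35,788 × 200%/10⌋ = $7,157. Book value $28,631.
Year 5: ⌊$28,631 × 200%/10⌋ = $5,726. Book value $22,905.
Year 6: ⌊$22,905 × 200%/10⌋ = $4,581. Book value $18,324.
Year 7: ⌊$18,324 × 200%/10⌋ = $3,664. Book value $14,660.
Year 8: ⌊$14,660 × 200%/10⌋ = $2,932. Book value $11,728.
Year 9: ⌊$11,728 × 200%/10⌋ = $2,345, capped at $1,428. Book value $10,300.
Year 10 (final): $10,300 − $10,300 = $0. Book value $10,300.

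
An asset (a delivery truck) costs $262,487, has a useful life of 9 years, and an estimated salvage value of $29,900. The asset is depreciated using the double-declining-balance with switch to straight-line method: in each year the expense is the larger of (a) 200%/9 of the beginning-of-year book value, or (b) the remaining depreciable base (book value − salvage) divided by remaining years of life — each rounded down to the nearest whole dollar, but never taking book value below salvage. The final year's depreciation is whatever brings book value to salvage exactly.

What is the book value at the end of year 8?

Depreciable base = $262,487 − $29,900 = $232,587.
Year 1: DB = ⌊$262,487 × 200%/9⌋ = $58,330; SL = ⌊$232,587/9⌋ = $25,843 → take DB $58,330. Book value $204,157.
Year 2: DB = ⌊$204,157 × 200%/9⌋ = $45,368; SL = ⌊$174,257/8⌋ = $21,782 → take DB $45,368. Book value $158,789.
Year 3: DB = ⌊$158,789 × 200%/9⌋ = $35,286; SL = ⌊$128,889/7⌋ = $18,412 → take DB $35,286. Book value $123,503.
Year 4: DB = ⌊$123,503 × 200%/9⌋ = $27,445; SL = ⌊$93,603/6⌋ = $15,600 → take DB $27,445. Book value $96,058.
Year 5: DB = ⌊$96,058 × 200%/9⌋ = $21,346; SL = ⌊$66,158/5⌋ = $13,231 → take DB $21,346. Book value $74,712.
Year 6: DB = ⌊$74,712 × 200%/9⌋ = $16,602; SL = ⌊$44,812/4⌋ = $11,203 → take DB $16,602. Book value $58,110.
Year 7: DB = ⌊$58,110 × 200%/9⌋ = $12,913; SL = ⌊$28,210/3⌋ = $9,403 → take DB $12,913. Book value $45,197.
Year 8: DB = ⌊$45,197 × 200%/9⌋ = $10,043; SL = ⌊$15,297/2⌋ = $7,648 → take DB $10,043. Book value $35,154.

$35,154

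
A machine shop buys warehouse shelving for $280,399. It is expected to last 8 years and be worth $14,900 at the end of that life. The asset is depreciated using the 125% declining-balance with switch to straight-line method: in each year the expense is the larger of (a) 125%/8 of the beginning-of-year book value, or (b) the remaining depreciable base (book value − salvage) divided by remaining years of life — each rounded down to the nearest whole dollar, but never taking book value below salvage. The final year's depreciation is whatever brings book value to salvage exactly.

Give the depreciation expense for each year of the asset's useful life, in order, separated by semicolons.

Depreciable base = $280,399 − $14,900 = $265,499.
Year 1: DB = ⌊$280,399 × 125%/8⌋ = $43,812; SL = ⌊$265,499/8⌋ = $33,187 → take DB $43,812. Book value $236,587.
Year 2: DB = ⌊$236,587 × 125%/8⌋ = $36,966; SL = ⌊$221,687/7⌋ = $31,669 → take DB $36,966. Book value $199,621.
Year 3: DB = ⌊$199,621 × 125%/8⌋ = $31,190; SL = ⌊$184,721/6⌋ = $30,786 → take DB $31,190. Book value $168,431.
Year 4: DB = ⌊$168,431 × 125%/8⌋ = $26,317; SL = ⌊$153,531/5⌋ = $30,706 → take SL $30,706. Book value $137,725.
Year 5: DB = ⌊$137,725 × 125%/8⌋ = $21,519; SL = ⌊$122,825/4⌋ = $30,706 → take SL $30,706. Book value $107,019.
Year 6: DB = ⌊$107,019 × 125%/8⌋ = $16,721; SL = ⌊$92,119/3⌋ = $30,706 → take SL $30,706. Book value $76,313.
Year 7: DB = ⌊$76,313 × 125%/8⌋ = $11,923; SL = ⌊$61,413/2⌋ = $30,706 → take SL $30,706. Book value $45,607.
Year 8 (final): $45,607 − $14,900 = $30,707. Book value $14,900.

$43,812; $36,966; $31,190; $30,706; $30,706; $30,706; $30,706; $30,707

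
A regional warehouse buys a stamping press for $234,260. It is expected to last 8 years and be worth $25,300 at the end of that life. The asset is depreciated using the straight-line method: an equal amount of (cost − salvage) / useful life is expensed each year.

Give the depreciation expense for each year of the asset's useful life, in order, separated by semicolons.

Depreciable base = $234,260 − $25,300 = $208,960.
Annual expense = $208,960 / 8 = $26,120.
End of year 1: book value $208,140.
End of year 2: book value $182,020.
End of year 3: book value $155,900.
End of year 4: book value $129,780.
End of year 5: book value $103,660.
End of year 6: book value $77,540.
End of year 7: book value $51,420.
End of year 8: book value $25,300.

$26,120; $26,120; $26,120; $26,120; $26,120; $26,120; $26,120; $26,120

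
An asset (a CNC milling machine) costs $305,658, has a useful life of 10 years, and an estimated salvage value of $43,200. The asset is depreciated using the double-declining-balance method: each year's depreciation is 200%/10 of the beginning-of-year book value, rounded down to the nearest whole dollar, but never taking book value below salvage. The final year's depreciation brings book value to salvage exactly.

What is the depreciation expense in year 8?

$12,820

Depreciable base = $305,658 − $43,200 = $262,458.
Year 1: ⌊$305,658 × 200%/10⌋ = $61,131. Book value $244,527.
Year 2: ⌊$244,527 × 200%/10⌋ = $48,905. Book value $195,622.
Year 3: ⌊$195,622 × 200%/10⌋ = $39,124. Book value $156,498.
Year 4: ⌊$156,498 × 200%/10⌋ = $31,299. Book value $125,199.
Year 5: ⌊$125,199 × 200%/10⌋ = $25,039. Book value $100,160.
Year 6: ⌊$100,160 × 200%/10⌋ = $20,032. Book value $80,128.
Year 7: ⌊$80,128 × 200%/10⌋ = $16,025. Book value $64,103.
Year 8: ⌊$64,103 × 200%/10⌋ = $12,820. Book value $51,283.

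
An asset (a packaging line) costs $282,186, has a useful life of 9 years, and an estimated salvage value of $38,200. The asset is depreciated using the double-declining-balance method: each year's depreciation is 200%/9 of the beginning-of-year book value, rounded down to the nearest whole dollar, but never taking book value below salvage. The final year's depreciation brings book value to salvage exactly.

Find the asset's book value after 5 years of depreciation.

Depreciable base = $282,186 − $38,200 = $243,986.
Year 1: ⌊$282,186 × 200%/9⌋ = $62,708. Book value $219,478.
Year 2: ⌊$219,478 × 200%/9⌋ = $48,772. Book value $170,706.
Year 3: ⌊$170,706 × 200%/9⌋ = $37,934. Book value $132,772.
Year 4: ⌊$132,772 × 200%/9⌋ = $29,504. Book value $103,268.
Year 5: ⌊$103,268 × 200%/9⌋ = $22,948. Book value $80,320.

$80,320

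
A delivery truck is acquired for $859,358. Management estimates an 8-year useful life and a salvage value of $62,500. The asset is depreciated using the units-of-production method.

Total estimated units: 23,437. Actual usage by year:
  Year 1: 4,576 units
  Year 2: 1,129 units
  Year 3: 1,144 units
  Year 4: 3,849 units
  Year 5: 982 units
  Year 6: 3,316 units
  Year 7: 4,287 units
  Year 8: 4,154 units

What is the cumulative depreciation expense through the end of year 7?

Depreciable base = $859,358 − $62,500 = $796,858.
Rate = $796,858 / 23,437 units = $34 per unit.
Year 1: 4,576 × $34 = $155,584. Book value $703,774.
Year 2: 1,129 × $34 = $38,386. Book value $665,388.
Year 3: 1,144 × $34 = $38,896. Book value $626,492.
Year 4: 3,849 × $34 = $130,866. Book value $495,626.
Year 5: 982 × $34 = $33,388. Book value $462,238.
Year 6: 3,316 × $34 = $112,744. Book value $349,494.
Year 7: 4,287 × $34 = $145,758. Book value $203,736.
Accumulated through year 7 = $859,358 − $203,736 = $655,622.

$655,622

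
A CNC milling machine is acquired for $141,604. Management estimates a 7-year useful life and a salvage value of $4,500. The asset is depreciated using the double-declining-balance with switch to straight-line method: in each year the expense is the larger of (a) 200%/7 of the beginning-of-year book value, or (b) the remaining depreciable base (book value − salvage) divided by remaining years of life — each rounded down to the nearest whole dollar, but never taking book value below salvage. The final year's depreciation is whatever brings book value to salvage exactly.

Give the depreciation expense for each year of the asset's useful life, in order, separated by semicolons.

$40,458; $28,898; $20,642; $14,744; $10,787; $10,787; $10,788

Depreciable base = $141,604 − $4,500 = $137,104.
Year 1: DB = ⌊$141,604 × 200%/7⌋ = $40,458; SL = ⌊$137,104/7⌋ = $19,586 → take DB $40,458. Book value $101,146.
Year 2: DB = ⌊$101,146 × 200%/7⌋ = $28,898; SL = ⌊$96,646/6⌋ = $16,107 → take DB $28,898. Book value $72,248.
Year 3: DB = ⌊$72,248 × 200%/7⌋ = $20,642; SL = ⌊$67,748/5⌋ = $13,549 → take DB $20,642. Book value $51,606.
Year 4: DB = ⌊$51,606 × 200%/7⌋ = $14,744; SL = ⌊$47,106/4⌋ = $11,776 → take DB $14,744. Book value $36,862.
Year 5: DB = ⌊$36,862 × 200%/7⌋ = $10,532; SL = ⌊$32,362/3⌋ = $10,787 → take SL $10,787. Book value $26,075.
Year 6: DB = ⌊$26,075 × 200%/7⌋ = $7,450; SL = ⌊$21,575/2⌋ = $10,787 → take SL $10,787. Book value $15,288.
Year 7 (final): $15,288 − $4,500 = $10,788. Book value $4,500.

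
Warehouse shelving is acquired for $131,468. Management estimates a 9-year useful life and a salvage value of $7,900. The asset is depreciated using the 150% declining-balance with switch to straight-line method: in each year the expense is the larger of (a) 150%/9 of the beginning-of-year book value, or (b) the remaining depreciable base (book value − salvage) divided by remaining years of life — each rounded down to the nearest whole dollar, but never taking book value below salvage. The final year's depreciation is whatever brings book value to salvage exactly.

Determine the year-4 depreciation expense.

$12,680

Depreciable base = $131,468 − $7,900 = $123,568.
Year 1: DB = ⌊$131,468 × 150%/9⌋ = $21,911; SL = ⌊$123,568/9⌋ = $13,729 → take DB $21,911. Book value $109,557.
Year 2: DB = ⌊$109,557 × 150%/9⌋ = $18,259; SL = ⌊$101,657/8⌋ = $12,707 → take DB $18,259. Book value $91,298.
Year 3: DB = ⌊$91,298 × 150%/9⌋ = $15,216; SL = ⌊$83,398/7⌋ = $11,914 → take DB $15,216. Book value $76,082.
Year 4: DB = ⌊$76,082 × 150%/9⌋ = $12,680; SL = ⌊$68,182/6⌋ = $11,363 → take DB $12,680. Book value $63,402.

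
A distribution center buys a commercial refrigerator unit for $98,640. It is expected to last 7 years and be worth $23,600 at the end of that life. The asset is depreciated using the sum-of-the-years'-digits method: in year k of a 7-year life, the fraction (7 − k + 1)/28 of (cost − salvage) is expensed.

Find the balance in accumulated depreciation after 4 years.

Depreciable base = $98,640 − $23,600 = $75,040.
Sum of the years' digits = 7+6+5+4+3+2+1 = 28.
Year 1: $75,040 × 7/28 = $18,760. Book value $79,880.
Year 2: $75,040 × 6/28 = $16,080. Book value $63,800.
Year 3: $75,040 × 5/28 = $13,400. Book value $50,400.
Year 4: $75,040 × 4/28 = $10,720. Book value $39,680.
Accumulated through year 4 = $98,640 − $39,680 = $58,960.

$58,960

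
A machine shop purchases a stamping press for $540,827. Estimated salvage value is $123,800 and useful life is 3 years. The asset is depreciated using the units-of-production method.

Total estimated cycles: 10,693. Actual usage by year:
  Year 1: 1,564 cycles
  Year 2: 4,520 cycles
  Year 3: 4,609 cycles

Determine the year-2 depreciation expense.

Depreciable base = $540,827 − $123,800 = $417,027.
Rate = $417,027 / 10,693 cycles = $39 per cycle.
Year 1: 1,564 × $39 = $60,996. Book value $479,831.
Year 2: 4,520 × $39 = $176,280. Book value $303,551.

$176,280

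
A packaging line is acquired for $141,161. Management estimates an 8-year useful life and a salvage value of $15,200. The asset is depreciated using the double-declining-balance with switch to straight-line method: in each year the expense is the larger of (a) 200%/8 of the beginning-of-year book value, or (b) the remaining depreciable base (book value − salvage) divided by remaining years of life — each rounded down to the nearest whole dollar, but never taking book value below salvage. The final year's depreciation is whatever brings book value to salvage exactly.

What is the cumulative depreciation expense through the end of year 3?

Depreciable base = $141,161 − $15,200 = $125,961.
Year 1: DB = ⌊$141,161 × 200%/8⌋ = $35,290; SL = ⌊$125,961/8⌋ = $15,745 → take DB $35,290. Book value $105,871.
Year 2: DB = ⌊$105,871 × 200%/8⌋ = $26,467; SL = ⌊$90,671/7⌋ = $12,953 → take DB $26,467. Book value $79,404.
Year 3: DB = ⌊$79,404 × 200%/8⌋ = $19,851; SL = ⌊$64,204/6⌋ = $10,700 → take DB $19,851. Book value $59,553.
Accumulated through year 3 = $141,161 − $59,553 = $81,608.

$81,608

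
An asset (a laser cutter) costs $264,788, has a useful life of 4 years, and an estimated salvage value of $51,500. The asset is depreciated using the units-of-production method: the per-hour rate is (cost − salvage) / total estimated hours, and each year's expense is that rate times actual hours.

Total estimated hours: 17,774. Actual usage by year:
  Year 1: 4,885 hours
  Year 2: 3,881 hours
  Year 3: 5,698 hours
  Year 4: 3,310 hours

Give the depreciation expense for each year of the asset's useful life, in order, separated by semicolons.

Depreciable base = $264,788 − $51,500 = $213,288.
Rate = $213,288 / 17,774 hours = $12 per hour.
Year 1: 4,885 × $12 = $58,620. Book value $206,168.
Year 2: 3,881 × $12 = $46,572. Book value $159,596.
Year 3: 5,698 × $12 = $68,376. Book value $91,220.
Year 4: 3,310 × $12 = $39,720. Book value $51,500.

$58,620; $46,572; $68,376; $39,720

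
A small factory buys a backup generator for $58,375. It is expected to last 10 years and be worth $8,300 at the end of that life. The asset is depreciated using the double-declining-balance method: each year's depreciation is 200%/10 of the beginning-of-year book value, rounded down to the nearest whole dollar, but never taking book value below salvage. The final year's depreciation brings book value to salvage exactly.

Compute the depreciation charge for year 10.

Depreciable base = $58,375 − $8,300 = $50,075.
Year 1: ⌊$58,375 × 200%/10⌋ = $11,675. Book value $46,700.
Year 2: ⌊$46,700 × 200%/10⌋ = $9,340. Book value $37,360.
Year 3: ⌊$37,360 × 200%/10⌋ = $7,472. Book value $29,888.
Year 4: ⌊$29,888 × 200%/10⌋ = $5,977. Book value $23,911.
Year 5: ⌊$23,911 × 200%/10⌋ = $4,782. Book value $19,129.
Year 6: ⌊$19,129 × 200%/10⌋ = $3,825. Book value $15,304.
Year 7: ⌊$15,304 × 200%/10⌋ = $3,060. Book value $12,244.
Year 8: ⌊$12,244 × 200%/10⌋ = $2,448. Book value $9,796.
Year 9: ⌊$9,796 × 200%/10⌋ = $1,959, capped at $1,496. Book value $8,300.
Year 10 (final): $8,300 − $8,300 = $0. Book value $8,300.

$0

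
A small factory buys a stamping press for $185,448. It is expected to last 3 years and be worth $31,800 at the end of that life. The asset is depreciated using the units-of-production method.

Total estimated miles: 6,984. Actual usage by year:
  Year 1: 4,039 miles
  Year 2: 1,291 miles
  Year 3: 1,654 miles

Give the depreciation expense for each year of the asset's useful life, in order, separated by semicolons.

Depreciable base = $185,448 − $31,800 = $153,648.
Rate = $153,648 / 6,984 miles = $22 per mile.
Year 1: 4,039 × $22 = $88,858. Book value $96,590.
Year 2: 1,291 × $22 = $28,402. Book value $68,188.
Year 3: 1,654 × $22 = $36,388. Book value $31,800.

$88,858; $28,402; $36,388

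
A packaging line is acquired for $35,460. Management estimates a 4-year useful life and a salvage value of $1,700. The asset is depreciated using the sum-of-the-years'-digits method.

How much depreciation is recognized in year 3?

$6,752

Depreciable base = $35,460 − $1,700 = $33,760.
Sum of the years' digits = 4+3+2+1 = 10.
Year 1: $33,760 × 4/10 = $13,504. Book value $21,956.
Year 2: $33,760 × 3/10 = $10,128. Book value $11,828.
Year 3: $33,760 × 2/10 = $6,752. Book value $5,076.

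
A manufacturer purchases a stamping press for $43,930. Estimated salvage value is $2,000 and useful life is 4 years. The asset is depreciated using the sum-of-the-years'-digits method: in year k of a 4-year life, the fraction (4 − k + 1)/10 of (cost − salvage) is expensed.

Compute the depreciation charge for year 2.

$12,579

Depreciable base = $43,930 − $2,000 = $41,930.
Sum of the years' digits = 4+3+2+1 = 10.
Year 1: $41,930 × 4/10 = $16,772. Book value $27,158.
Year 2: $41,930 × 3/10 = $12,579. Book value $14,579.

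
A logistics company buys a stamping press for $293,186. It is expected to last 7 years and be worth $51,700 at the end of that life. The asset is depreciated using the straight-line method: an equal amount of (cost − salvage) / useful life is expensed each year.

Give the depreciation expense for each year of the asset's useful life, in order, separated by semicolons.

Depreciable base = $293,186 − $51,700 = $241,486.
Annual expense = $241,486 / 7 = $34,498.
End of year 1: book value $258,688.
End of year 2: book value $224,190.
End of year 3: book value $189,692.
End of year 4: book value $155,194.
End of year 5: book value $120,696.
End of year 6: book value $86,198.
End of year 7: book value $51,700.

$34,498; $34,498; $34,498; $34,498; $34,498; $34,498; $34,498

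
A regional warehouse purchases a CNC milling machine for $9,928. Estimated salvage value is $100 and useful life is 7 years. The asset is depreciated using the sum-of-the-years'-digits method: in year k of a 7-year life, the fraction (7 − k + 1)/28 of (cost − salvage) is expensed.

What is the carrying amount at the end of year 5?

Depreciable base = $9,928 − $100 = $9,828.
Sum of the years' digits = 7+6+5+4+3+2+1 = 28.
Year 1: $9,828 × 7/28 = $2,457. Book value $7,471.
Year 2: $9,828 × 6/28 = $2,106. Book value $5,365.
Year 3: $9,828 × 5/28 = $1,755. Book value $3,610.
Year 4: $9,828 × 4/28 = $1,404. Book value $2,206.
Year 5: $9,828 × 3/28 = $1,053. Book value $1,153.

$1,153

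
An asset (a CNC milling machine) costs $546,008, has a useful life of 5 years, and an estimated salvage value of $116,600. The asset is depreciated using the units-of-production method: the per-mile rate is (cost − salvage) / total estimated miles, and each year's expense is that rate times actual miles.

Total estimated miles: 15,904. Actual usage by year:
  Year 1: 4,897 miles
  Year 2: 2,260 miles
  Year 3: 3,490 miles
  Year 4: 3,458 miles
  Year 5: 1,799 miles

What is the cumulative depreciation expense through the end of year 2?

Depreciable base = $546,008 − $116,600 = $429,408.
Rate = $429,408 / 15,904 miles = $27 per mile.
Year 1: 4,897 × $27 = $132,219. Book value $413,789.
Year 2: 2,260 × $27 = $61,020. Book value $352,769.
Accumulated through year 2 = $546,008 − $352,769 = $193,239.

$193,239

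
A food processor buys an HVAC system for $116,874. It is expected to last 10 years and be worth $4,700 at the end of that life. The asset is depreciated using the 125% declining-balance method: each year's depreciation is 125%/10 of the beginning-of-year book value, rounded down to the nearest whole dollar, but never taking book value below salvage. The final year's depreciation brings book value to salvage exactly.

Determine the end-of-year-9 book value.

Depreciable base = $116,874 − $4,700 = $112,174.
Year 1: ⌊$116,874 × 125%/10⌋ = $14,609. Book value $102,265.
Year 2: ⌊$102,265 × 125%/10⌋ = $12,783. Book value $89,482.
Year 3: ⌊$89,482 × 125%/10⌋ = $11,185. Book value $78,297.
Year 4: ⌊$78,297 × 125%/10⌋ = $9,787. Book value $68,510.
Year 5: ⌊$68,510 × 125%/10⌋ = $8,563. Book value $59,947.
Year 6: ⌊$59,947 × 125%/10⌋ = $7,493. Book value $52,454.
Year 7: ⌊$52,454 × 125%/10⌋ = $6,556. Book value $45,898.
Year 8: ⌊$45,898 × 125%/10⌋ = $5,737. Book value $40,161.
Year 9: ⌊$40,161 × 125%/10⌋ = $5,020. Book value $35,141.

$35,141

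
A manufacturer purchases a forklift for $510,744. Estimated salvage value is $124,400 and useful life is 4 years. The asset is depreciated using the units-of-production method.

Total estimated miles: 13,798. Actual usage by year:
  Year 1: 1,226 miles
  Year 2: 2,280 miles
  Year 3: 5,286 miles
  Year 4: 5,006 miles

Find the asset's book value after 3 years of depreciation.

$264,568

Depreciable base = $510,744 − $124,400 = $386,344.
Rate = $386,344 / 13,798 miles = $28 per mile.
Year 1: 1,226 × $28 = $34,328. Book value $476,416.
Year 2: 2,280 × $28 = $63,840. Book value $412,576.
Year 3: 5,286 × $28 = $148,008. Book value $264,568.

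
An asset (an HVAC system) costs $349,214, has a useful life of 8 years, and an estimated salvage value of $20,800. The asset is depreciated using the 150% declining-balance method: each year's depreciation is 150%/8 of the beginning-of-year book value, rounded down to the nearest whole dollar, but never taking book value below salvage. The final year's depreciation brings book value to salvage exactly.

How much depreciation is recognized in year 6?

$23,185

Depreciable base = $349,214 − $20,800 = $328,414.
Year 1: ⌊$349,214 × 150%/8⌋ = $65,477. Book value $283,737.
Year 2: ⌊$283,737 × 150%/8⌋ = $53,200. Book value $230,537.
Year 3: ⌊$230,537 × 150%/8⌋ = $43,225. Book value $187,312.
Year 4: ⌊$187,312 × 150%/8⌋ = $35,121. Book value $152,191.
Year 5: ⌊$152,191 × 150%/8⌋ = $28,535. Book value $123,656.
Year 6: ⌊$123,656 × 150%/8⌋ = $23,185. Book value $100,471.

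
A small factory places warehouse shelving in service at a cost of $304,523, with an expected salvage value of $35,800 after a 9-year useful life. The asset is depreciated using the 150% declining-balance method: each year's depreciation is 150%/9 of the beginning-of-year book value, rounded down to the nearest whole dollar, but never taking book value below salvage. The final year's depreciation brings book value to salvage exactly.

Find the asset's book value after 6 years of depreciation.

Depreciable base = $304,523 − $35,800 = $268,723.
Year 1: ⌊$304,523 × 150%/9⌋ = $50,753. Book value $253,770.
Year 2: ⌊$253,770 × 150%/9⌋ = $42,295. Book value $211,475.
Year 3: ⌊$211,475 × 150%/9⌋ = $35,245. Book value $176,230.
Year 4: ⌊$176,230 × 150%/9⌋ = $29,371. Book value $146,859.
Year 5: ⌊$146,859 × 150%/9⌋ = $24,476. Book value $122,383.
Year 6: ⌊$122,383 × 150%/9⌋ = $20,397. Book value $101,986.

$101,986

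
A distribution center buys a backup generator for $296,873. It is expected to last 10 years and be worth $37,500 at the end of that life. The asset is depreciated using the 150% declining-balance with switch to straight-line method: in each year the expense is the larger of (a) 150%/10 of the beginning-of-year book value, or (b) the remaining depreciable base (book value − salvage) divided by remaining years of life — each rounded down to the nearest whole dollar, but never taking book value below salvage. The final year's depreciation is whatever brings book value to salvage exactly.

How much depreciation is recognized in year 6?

$19,759

Depreciable base = $296,873 − $37,500 = $259,373.
Year 1: DB = ⌊$296,873 × 150%/10⌋ = $44,530; SL = ⌊$259,373/10⌋ = $25,937 → take DB $44,530. Book value $252,343.
Year 2: DB = ⌊$252,343 × 150%/10⌋ = $37,851; SL = ⌊$214,843/9⌋ = $23,871 → take DB $37,851. Book value $214,492.
Year 3: DB = ⌊$214,492 × 150%/10⌋ = $32,173; SL = ⌊$176,992/8⌋ = $22,124 → take DB $32,173. Book value $182,319.
Year 4: DB = ⌊$182,319 × 150%/10⌋ = $27,347; SL = ⌊$144,819/7⌋ = $20,688 → take DB $27,347. Book value $154,972.
Year 5: DB = ⌊$154,972 × 150%/10⌋ = $23,245; SL = ⌊$117,472/6⌋ = $19,578 → take DB $23,245. Book value $131,727.
Year 6: DB = ⌊$131,727 × 150%/10⌋ = $19,759; SL = ⌊$94,227/5⌋ = $18,845 → take DB $19,759. Book value $111,968.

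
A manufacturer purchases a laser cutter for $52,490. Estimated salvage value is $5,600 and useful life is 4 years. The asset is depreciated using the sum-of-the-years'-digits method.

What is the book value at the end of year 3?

$10,289

Depreciable base = $52,490 − $5,600 = $46,890.
Sum of the years' digits = 4+3+2+1 = 10.
Year 1: $46,890 × 4/10 = $18,756. Book value $33,734.
Year 2: $46,890 × 3/10 = $14,067. Book value $19,667.
Year 3: $46,890 × 2/10 = $9,378. Book value $10,289.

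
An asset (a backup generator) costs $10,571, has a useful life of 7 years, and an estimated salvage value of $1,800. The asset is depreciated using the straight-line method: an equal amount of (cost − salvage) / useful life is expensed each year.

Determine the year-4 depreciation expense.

$1,253

Depreciable base = $10,571 − $1,800 = $8,771.
Annual expense = $8,771 / 7 = $1,253.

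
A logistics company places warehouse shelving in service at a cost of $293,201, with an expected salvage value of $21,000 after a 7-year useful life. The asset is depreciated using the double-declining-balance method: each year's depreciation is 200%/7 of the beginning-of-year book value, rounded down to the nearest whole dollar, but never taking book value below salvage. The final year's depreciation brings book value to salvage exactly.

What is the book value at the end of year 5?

$54,518

Depreciable base = $293,201 − $21,000 = $272,201.
Year 1: ⌊$293,201 × 200%/7⌋ = $83,771. Book value $209,430.
Year 2: ⌊$209,430 × 200%/7⌋ = $59,837. Book value $149,593.
Year 3: ⌊$149,593 × 200%/7⌋ = $42,740. Book value $106,853.
Year 4: ⌊$106,853 × 200%/7⌋ = $30,529. Book value $76,324.
Year 5: ⌊$76,324 × 200%/7⌋ = $21,806. Book value $54,518.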